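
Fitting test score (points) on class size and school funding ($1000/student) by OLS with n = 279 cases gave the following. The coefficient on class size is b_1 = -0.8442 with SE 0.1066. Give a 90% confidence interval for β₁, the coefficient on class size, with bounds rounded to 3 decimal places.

(-1.020, -0.668)

df = n − k − 1 = 279 − 2 − 1 = 276.
t* = t_{0.05, 276} = 1.650393.
Margin = t* × SE = 1.650393 × 0.1066 = 0.17593.
CI: -0.8442 ± 0.17593 → (-1.020, -0.668).
With 90% confidence, each one-unit increase in class size is associated with a change of between -1.020 and -0.668 points in test score, holding the other predictors fixed.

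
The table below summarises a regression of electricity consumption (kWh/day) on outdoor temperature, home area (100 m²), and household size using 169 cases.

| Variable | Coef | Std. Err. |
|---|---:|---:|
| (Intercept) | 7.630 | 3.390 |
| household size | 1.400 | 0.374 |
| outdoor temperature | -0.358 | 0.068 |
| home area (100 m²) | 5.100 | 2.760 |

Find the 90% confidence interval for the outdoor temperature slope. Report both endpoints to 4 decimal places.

(-0.4705, -0.2455)

Read off: b = -0.358, SE = 0.068 for outdoor temperature.
df = n − k − 1 = 169 − 3 − 1 = 165.
t* = t_{0.05, 165} = 1.654141.
Margin = t* × SE = 1.654141 × 0.068 = 0.112482.
CI: -0.358 ± 0.112482 → (-0.4705, -0.2455).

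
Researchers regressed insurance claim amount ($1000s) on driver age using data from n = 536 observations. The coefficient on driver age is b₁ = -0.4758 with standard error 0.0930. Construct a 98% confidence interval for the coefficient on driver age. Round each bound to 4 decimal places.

(-0.6928, -0.2588)

df = n − 2 = 536 − 2 = 534.
t* = t_{0.01, 534} = 2.333351.
Margin = t* × SE = 2.333351 × 0.0930 = 0.217002.
CI: -0.4758 ± 0.217002 → (-0.6928, -0.2588).
With 98% confidence, each one-unit increase in driver age is associated with a change of between -0.6928 and -0.2588 $1000s in insurance claim amount.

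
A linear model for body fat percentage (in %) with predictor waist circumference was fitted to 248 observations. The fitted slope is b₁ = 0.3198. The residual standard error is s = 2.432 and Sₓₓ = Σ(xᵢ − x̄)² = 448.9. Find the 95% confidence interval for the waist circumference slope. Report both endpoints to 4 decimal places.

SE(b₁) = s/√Sₓₓ = 2.432/√448.9 = 0.114786.
df = n − 2 = 246.
t* = t_{0.025, 246} = 1.969654.
Margin = t* × SE = 1.969654 × 0.114786 = 0.226089.
CI: 0.3198 ± 0.226089 → (0.0937, 0.5459).
With 95% confidence, each one-unit increase in waist circumference is associated with a change of between 0.0937 and 0.5459 % in body fat percentage.

(0.0937, 0.5459)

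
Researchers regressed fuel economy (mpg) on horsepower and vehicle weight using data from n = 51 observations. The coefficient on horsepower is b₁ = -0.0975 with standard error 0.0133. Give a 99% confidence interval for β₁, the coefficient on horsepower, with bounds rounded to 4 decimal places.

df = n − k − 1 = 51 − 2 − 1 = 48.
t* = t_{0.005, 48} = 2.682204.
Margin = t* × SE = 2.682204 × 0.0133 = 0.035673.
CI: -0.0975 ± 0.035673 → (-0.1332, -0.0618).
With 99% confidence, each one-unit increase in horsepower is associated with a change of between -0.1332 and -0.0618 mpg in fuel economy, holding the other predictors fixed.

(-0.1332, -0.0618)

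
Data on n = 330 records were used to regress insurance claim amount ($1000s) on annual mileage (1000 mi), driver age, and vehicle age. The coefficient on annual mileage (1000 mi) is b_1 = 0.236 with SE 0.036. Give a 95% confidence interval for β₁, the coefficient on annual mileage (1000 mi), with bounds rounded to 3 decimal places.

(0.165, 0.307)

df = n − k − 1 = 330 − 3 − 1 = 326.
t* = t_{0.025, 326} = 1.967268.
Margin = t* × SE = 1.967268 × 0.036 = 0.07082.
CI: 0.236 ± 0.07082 → (0.165, 0.307).
With 95% confidence, each one-unit increase in annual mileage (1000 mi) is associated with a change of between 0.165 and 0.307 $1000s in insurance claim amount, holding the other predictors fixed.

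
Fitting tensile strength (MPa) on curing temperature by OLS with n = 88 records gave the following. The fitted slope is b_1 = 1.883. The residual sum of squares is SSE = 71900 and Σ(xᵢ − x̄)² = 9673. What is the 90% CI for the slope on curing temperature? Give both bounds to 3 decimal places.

MSE = SSE/(n − 2) = 71900/86 = 836.047.
SE(b_1) = √(MSE/Sₓₓ) = √(836.047/9673) = 0.293991.
df = n − 2 = 86.
t* = t_{0.05, 86} = 1.662765.
Margin = t* × SE = 1.662765 × 0.293991 = 0.48884.
CI: 1.883 ± 0.48884 → (1.394, 2.372).
With 90% confidence, each one-unit increase in curing temperature is associated with a change of between 1.394 and 2.372 MPa in tensile strength.

(1.394, 2.372)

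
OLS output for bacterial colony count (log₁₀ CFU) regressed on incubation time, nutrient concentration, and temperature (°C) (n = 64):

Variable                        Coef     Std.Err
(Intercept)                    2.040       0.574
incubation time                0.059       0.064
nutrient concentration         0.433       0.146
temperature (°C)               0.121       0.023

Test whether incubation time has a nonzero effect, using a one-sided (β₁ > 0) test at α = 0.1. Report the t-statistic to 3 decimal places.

Read off: b = 0.059, SE = 0.064 for incubation time.
H₀: β₁ = 0 vs H₁: β₁ > 0.
t = 0.059 / 0.064 = 0.922.
df = n − k − 1 = 64 − 3 − 1 = 60.
One-sided p ≈ 0.1801, which is ≥ 0.1, so fail to reject H₀.
The data do not give significant evidence that the true slope on incubation time is positive, holding the other predictors fixed.

t = 0.922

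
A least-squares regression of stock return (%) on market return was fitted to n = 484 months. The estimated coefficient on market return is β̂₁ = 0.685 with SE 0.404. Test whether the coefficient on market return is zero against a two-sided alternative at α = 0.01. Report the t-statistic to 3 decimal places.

t = 1.696

H₀: β₁ = 0 vs H₁: β₁ ≠ 0.
t = (β̂₁ − β₁⁰)/SE = 0.685 / 0.404 = 1.696.
df = n − 2 = 484 − 2 = 482.
Two-sided p ≈ 0.0906, which is ≥ 0.01, so fail to reject H₀.
The data do not give significant evidence of an association between market return and stock return.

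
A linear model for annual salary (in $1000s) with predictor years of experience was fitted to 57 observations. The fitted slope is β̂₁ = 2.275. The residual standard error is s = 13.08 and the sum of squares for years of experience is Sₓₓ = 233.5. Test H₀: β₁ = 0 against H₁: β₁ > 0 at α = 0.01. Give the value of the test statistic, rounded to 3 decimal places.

t = 2.658

SE(β̂₁) = s/√Sₓₓ = 13.08/√233.5 = 0.855981.
t = 2.275 / 0.855981 = 2.658.
df = n − 2 = 55.
One-sided p ≈ 0.0051, which is < 0.01, so reject H₀.
There is evidence that the true slope on years of experience is positive.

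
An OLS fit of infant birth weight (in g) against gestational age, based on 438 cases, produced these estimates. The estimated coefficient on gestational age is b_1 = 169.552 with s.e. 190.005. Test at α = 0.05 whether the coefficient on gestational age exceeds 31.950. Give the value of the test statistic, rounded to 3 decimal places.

t = 0.724

H₀: β₁ = 31.950 vs H₁: β₁ > 31.950.
t = (b_1 − β₁⁰)/SE = (169.552 − 31.950) / 190.005 = 0.724.
df = n − 2 = 438 − 2 = 436.
One-sided p ≈ 0.2347, which is ≥ 0.05, so fail to reject H₀.
The data do not give significant evidence that the true slope on gestational age exceeds 31.950 g per unit.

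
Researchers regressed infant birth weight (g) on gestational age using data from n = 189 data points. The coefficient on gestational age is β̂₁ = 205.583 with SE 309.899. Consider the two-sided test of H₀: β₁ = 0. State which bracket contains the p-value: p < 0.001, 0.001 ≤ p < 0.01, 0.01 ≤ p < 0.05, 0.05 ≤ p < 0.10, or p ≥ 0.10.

t = 205.583 / 309.899 = 0.663.
df = n − 2 = 189 − 2 = 187.
Two-sided p = 2·P(T_{187} > |t|) ≈ 0.5079.
So p ≥ 0.10.

p ≥ 0.10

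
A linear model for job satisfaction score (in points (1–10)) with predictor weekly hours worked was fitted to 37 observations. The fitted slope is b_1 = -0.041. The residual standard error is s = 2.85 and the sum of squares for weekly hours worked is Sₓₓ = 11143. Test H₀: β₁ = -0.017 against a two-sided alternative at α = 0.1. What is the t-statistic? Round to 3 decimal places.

SE(b_1) = s/√Sₓₓ = 2.85/√11143 = 0.0269988.
t = (-0.041 − (-0.017)) / 0.0269988 = -0.889.
df = n − 2 = 35.
Two-sided p ≈ 0.3801, which is ≥ 0.1, so fail to reject H₀.
The data are consistent with a true slope of -0.017 points (1–10) per unit of weekly hours worked.

t = -0.889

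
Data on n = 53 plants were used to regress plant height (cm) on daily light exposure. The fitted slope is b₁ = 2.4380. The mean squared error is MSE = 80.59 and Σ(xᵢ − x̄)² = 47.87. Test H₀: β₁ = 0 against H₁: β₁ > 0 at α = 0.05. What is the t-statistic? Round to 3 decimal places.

t = 1.879

SE(b₁) = √(MSE/Sₓₓ) = √(80.59/47.87) = 1.2975.
t = 2.4380 / 1.2975 = 1.879.
df = n − 2 = 51.
One-sided p ≈ 0.0330, which is < 0.05, so reject H₀.
There is evidence that the true slope on daily light exposure is positive.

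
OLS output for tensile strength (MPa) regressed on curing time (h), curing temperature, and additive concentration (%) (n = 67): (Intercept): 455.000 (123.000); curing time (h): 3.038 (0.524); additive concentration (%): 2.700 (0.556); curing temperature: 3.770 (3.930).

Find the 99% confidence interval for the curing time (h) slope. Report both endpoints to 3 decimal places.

Read off: b = 3.038, SE = 0.524 for curing time (h).
df = n − k − 1 = 67 − 3 − 1 = 63.
t* = t_{0.005, 63} = 2.656145.
Margin = t* × SE = 2.656145 × 0.524 = 1.39182.
CI: 3.038 ± 1.39182 → (1.646, 4.430).

(1.646, 4.430)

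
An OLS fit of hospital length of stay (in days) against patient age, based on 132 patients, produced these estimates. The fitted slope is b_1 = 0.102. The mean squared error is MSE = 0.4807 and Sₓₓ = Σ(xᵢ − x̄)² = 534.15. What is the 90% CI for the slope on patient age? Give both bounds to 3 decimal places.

SE(b_1) = √(MSE/Sₓₓ) = √(0.4807/534.15) = 0.0299989.
df = n − 2 = 130.
t* = t_{0.05, 130} = 1.656659.
Margin = t* × SE = 1.656659 × 0.0299989 = 0.04970.
CI: 0.102 ± 0.04970 → (0.052, 0.152).
With 90% confidence, each one-unit increase in patient age is associated with a change of between 0.052 and 0.152 days in hospital length of stay.

(0.052, 0.152)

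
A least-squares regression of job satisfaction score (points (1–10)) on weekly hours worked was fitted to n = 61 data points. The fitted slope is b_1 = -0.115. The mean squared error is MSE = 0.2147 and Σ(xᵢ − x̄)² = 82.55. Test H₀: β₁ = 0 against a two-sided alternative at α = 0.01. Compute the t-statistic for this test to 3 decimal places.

SE(b_1) = √(MSE/Sₓₓ) = √(0.2147/82.55) = 0.0509985.
t = -0.115 / 0.0509985 = -2.255.
df = n − 2 = 59.
Two-sided p ≈ 0.0279, which is ≥ 0.01, so fail to reject H₀.
The data do not give significant evidence of an association between weekly hours worked and job satisfaction score.

t = -2.255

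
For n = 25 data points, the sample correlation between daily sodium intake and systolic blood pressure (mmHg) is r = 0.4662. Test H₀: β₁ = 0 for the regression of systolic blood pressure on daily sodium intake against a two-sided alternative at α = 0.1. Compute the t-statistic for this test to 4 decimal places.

t = r·√(n − 2)/√(1 − r²) = 0.4662·√23/√0.782658 = 2.5273.
df = n − 2 = 23.
Two-sided p ≈ 0.0188, which is < 0.1, so reject H₀.
There is evidence of a linear association between daily sodium intake and systolic blood pressure.

t = 2.5273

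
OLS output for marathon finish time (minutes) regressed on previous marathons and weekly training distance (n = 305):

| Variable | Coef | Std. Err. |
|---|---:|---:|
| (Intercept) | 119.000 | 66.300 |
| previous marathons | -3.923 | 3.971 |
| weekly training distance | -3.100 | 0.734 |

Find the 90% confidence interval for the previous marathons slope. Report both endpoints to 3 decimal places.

Read off: b = -3.923, SE = 3.971 for previous marathons.
df = n − k − 1 = 305 − 2 − 1 = 302.
t* = t_{0.05, 302} = 1.649915.
Margin = t* × SE = 1.649915 × 3.971 = 6.55181.
CI: -3.923 ± 6.55181 → (-10.475, 2.629).

(-10.475, 2.629)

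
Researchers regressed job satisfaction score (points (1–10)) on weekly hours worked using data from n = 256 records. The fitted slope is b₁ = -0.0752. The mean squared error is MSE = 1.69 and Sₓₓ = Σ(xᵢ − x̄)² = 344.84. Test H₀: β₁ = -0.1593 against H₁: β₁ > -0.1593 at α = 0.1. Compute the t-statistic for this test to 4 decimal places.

SE(b₁) = √(MSE/Sₓₓ) = √(1.69/344.84) = 0.0700059.
t = (-0.0752 − (-0.1593)) / 0.0700059 = 1.2013.
df = n − 2 = 254.
One-sided p ≈ 0.1154, which is ≥ 0.1, so fail to reject H₀.
The data do not give significant evidence that the true slope on weekly hours worked exceeds -0.1593 points (1–10) per unit.

t = 1.2013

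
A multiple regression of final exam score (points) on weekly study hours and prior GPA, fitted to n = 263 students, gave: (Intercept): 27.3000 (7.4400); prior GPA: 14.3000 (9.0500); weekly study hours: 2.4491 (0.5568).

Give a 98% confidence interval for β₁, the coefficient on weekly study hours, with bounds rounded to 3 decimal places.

(1.146, 3.752)

Read off: b = 2.4491, SE = 0.5568 for weekly study hours.
df = n − k − 1 = 263 − 2 − 1 = 260.
t* = t_{0.01, 260} = 2.340775.
Margin = t* × SE = 2.340775 × 0.5568 = 1.30334.
CI: 2.4491 ± 1.30334 → (1.146, 3.752).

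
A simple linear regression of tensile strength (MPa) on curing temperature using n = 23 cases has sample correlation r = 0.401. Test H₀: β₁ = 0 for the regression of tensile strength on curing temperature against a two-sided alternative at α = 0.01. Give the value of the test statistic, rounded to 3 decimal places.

t = 2.006

t = r·√(n − 2)/√(1 − r²) = 0.401·√21/√0.839199 = 2.006.
df = n − 2 = 21.
Two-sided p ≈ 0.0579, which is ≥ 0.01, so fail to reject H₀.
The data do not give significant evidence of a linear association between curing temperature and tensile strength.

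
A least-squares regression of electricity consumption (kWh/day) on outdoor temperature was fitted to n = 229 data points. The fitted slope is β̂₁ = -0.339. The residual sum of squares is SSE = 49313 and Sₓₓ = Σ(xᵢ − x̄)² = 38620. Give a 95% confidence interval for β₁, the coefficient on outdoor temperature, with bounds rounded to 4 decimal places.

MSE = SSE/(n − 2) = 49313/227 = 217.238.
SE(β̂₁) = √(MSE/Sₓₓ) = √(217.238/38620) = 0.0750001.
df = n − 2 = 227.
t* = t_{0.025, 227} = 1.97047.
Margin = t* × SE = 1.97047 × 0.0750001 = 0.147785.
CI: -0.339 ± 0.147785 → (-0.4868, -0.1912).
With 95% confidence, each one-unit increase in outdoor temperature is associated with a change of between -0.4868 and -0.1912 kWh/day in electricity consumption.

(-0.4868, -0.1912)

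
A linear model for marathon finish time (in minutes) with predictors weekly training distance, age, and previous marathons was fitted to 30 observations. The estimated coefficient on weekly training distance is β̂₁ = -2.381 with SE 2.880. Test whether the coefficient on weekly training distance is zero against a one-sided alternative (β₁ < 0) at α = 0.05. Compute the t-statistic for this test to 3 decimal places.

H₀: β₁ = 0 vs H₁: β₁ < 0.
t = (β̂₁ − β₁⁰)/SE = -2.381 / 2.880 = -0.827.
df = n − k − 1 = 30 − 3 − 1 = 26.
One-sided p ≈ 0.2080, which is ≥ 0.05, so fail to reject H₀.
The data do not give significant evidence that the true slope on weekly training distance is negative, holding the other predictors fixed.

t = -0.827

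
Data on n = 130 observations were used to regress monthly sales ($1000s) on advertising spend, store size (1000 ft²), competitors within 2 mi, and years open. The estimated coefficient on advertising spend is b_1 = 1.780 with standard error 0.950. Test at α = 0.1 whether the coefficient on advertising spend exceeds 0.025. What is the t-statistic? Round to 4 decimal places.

H₀: β₁ = 0.025 vs H₁: β₁ > 0.025.
t = (b_1 − β₁⁰)/SE = (1.780 − 0.025) / 0.950 = 1.8474.
df = n − k − 1 = 130 − 4 − 1 = 125.
One-sided p ≈ 0.0335, which is < 0.1, so reject H₀.
There is evidence that the true slope on advertising spend exceeds 0.025 $1000s per unit, holding the other predictors fixed.

t = 1.8474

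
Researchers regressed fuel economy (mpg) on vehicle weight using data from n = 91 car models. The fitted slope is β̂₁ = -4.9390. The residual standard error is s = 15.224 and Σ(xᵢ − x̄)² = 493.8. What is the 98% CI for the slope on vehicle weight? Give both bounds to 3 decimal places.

SE(β̂₁) = s/√Sₓₓ = 15.224/√493.8 = 0.685099.
df = n − 2 = 89.
t* = t_{0.01, 89} = 2.368979.
Margin = t* × SE = 2.368979 × 0.685099 = 1.62298.
CI: -4.9390 ± 1.62298 → (-6.562, -3.316).
With 98% confidence, each one-unit increase in vehicle weight is associated with a change of between -6.562 and -3.316 mpg in fuel economy.

(-6.562, -3.316)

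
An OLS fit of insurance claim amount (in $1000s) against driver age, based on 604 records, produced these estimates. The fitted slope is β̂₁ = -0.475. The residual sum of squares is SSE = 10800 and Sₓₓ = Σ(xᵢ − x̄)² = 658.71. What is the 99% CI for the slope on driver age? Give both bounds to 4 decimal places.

(-0.9014, -0.0486)

MSE = SSE/(n − 2) = 10800/602 = 17.9402.
SE(β̂₁) = √(MSE/Sₓₓ) = √(17.9402/658.71) = 0.165031.
df = n − 2 = 602.
t* = t_{0.005, 602} = 2.584021.
Margin = t* × SE = 2.584021 × 0.165031 = 0.426444.
CI: -0.475 ± 0.426444 → (-0.9014, -0.0486).
With 99% confidence, each one-unit increase in driver age is associated with a change of between -0.9014 and -0.0486 $1000s in insurance claim amount.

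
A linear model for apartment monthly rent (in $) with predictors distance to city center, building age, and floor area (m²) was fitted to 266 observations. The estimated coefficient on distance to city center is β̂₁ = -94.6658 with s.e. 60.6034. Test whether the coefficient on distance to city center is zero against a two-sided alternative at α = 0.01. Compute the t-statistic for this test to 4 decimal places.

t = -1.5621

H₀: β₁ = 0 vs H₁: β₁ ≠ 0.
t = (β̂₁ − β₁⁰)/SE = -94.6658 / 60.6034 = -1.5621.
df = n − k − 1 = 266 − 3 − 1 = 262.
Two-sided p ≈ 0.1195, which is ≥ 0.01, so fail to reject H₀.
The data do not give significant evidence of an association between distance to city center and apartment monthly rent, after adjusting for the other predictors.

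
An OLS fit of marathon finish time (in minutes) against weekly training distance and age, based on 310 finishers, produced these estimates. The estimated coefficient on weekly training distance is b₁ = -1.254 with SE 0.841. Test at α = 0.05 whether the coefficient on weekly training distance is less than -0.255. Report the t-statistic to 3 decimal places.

H₀: β₁ = -0.255 vs H₁: β₁ < -0.255.
t = (b₁ − β₁⁰)/SE = (-1.254 − (-0.255)) / 0.841 = -1.188.
df = n − k − 1 = 310 − 2 − 1 = 307.
One-sided p ≈ 0.1179, which is ≥ 0.05, so fail to reject H₀.
The data do not give significant evidence that the true slope on weekly training distance is below -0.255 minutes per unit, holding the other predictors fixed.

t = -1.188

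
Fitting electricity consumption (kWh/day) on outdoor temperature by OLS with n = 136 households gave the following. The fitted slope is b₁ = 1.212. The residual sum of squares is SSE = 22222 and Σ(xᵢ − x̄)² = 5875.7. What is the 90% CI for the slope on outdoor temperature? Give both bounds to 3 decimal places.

(0.934, 1.490)

MSE = SSE/(n − 2) = 22222/134 = 165.836.
SE(b₁) = √(MSE/Sₓₓ) = √(165.836/5875.7) = 0.168.
df = n − 2 = 134.
t* = t_{0.05, 134} = 1.656305.
Margin = t* × SE = 1.656305 × 0.168 = 0.27826.
CI: 1.212 ± 0.27826 → (0.934, 1.490).
With 90% confidence, each one-unit increase in outdoor temperature is associated with a change of between 0.934 and 1.490 kWh/day in electricity consumption.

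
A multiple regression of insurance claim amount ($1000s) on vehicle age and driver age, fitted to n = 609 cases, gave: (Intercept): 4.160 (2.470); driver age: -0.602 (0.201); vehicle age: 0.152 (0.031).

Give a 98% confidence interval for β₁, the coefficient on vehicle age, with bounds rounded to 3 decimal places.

Read off: b = 0.152, SE = 0.031 for vehicle age.
df = n − k − 1 = 609 − 2 − 1 = 606.
t* = t_{0.01, 606} = 2.332517.
Margin = t* × SE = 2.332517 × 0.031 = 0.07231.
CI: 0.152 ± 0.07231 → (0.080, 0.224).

(0.080, 0.224)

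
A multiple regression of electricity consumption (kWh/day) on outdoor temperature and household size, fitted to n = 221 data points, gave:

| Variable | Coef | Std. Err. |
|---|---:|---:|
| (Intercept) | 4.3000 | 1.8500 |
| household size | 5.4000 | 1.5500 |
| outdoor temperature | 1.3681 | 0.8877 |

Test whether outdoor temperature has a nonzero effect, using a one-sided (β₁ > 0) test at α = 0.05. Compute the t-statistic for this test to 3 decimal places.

t = 1.541

Read off: b = 1.3681, SE = 0.8877 for outdoor temperature.
H₀: β₁ = 0 vs H₁: β₁ > 0.
t = 1.3681 / 0.8877 = 1.541.
df = n − k − 1 = 221 − 2 − 1 = 218.
One-sided p ≈ 0.0624, which is ≥ 0.05, so fail to reject H₀.
The data do not give significant evidence that the true slope on outdoor temperature is positive, holding the other predictors fixed.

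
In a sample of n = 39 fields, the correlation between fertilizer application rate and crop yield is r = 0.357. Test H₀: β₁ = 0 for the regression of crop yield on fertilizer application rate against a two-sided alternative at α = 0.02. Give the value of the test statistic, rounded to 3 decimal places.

t = 2.325

t = r·√(n − 2)/√(1 − r²) = 0.357·√37/√0.872551 = 2.325.
df = n − 2 = 37.
Two-sided p ≈ 0.0257, which is ≥ 0.02, so fail to reject H₀.
The data do not give significant evidence of a linear association between fertilizer application rate and crop yield.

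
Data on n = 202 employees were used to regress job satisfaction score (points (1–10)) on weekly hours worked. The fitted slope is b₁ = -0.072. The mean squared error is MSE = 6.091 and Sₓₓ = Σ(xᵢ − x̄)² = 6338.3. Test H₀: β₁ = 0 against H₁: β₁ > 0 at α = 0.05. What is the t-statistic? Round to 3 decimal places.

t = -2.323

SE(b₁) = √(MSE/Sₓₓ) = √(6.091/6338.3) = 0.0309997.
t = -0.072 / 0.0309997 = -2.323.
df = n − 2 = 200.
One-sided p ≈ 0.9894, which is ≥ 0.05, so fail to reject H₀.
The data do not give significant evidence that the true slope on weekly hours worked is positive.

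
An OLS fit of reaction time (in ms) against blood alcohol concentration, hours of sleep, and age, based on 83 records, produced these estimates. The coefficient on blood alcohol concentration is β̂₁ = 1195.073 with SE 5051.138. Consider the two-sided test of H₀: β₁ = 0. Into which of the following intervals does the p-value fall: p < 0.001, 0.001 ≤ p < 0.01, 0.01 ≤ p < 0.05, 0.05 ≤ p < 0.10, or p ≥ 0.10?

t = 1195.073 / 5051.138 = 0.237.
df = n − k − 1 = 83 − 3 − 1 = 79.
Two-sided p = 2·P(T_{79} > |t|) ≈ 0.8136.
So p ≥ 0.10.

p ≥ 0.10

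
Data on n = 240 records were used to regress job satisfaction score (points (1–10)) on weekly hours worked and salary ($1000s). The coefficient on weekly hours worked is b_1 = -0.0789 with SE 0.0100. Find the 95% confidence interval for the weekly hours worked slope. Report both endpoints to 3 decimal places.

(-0.099, -0.059)

df = n − k − 1 = 240 − 2 − 1 = 237.
t* = t_{0.025, 237} = 1.970024.
Margin = t* × SE = 1.970024 × 0.0100 = 0.01970.
CI: -0.0789 ± 0.01970 → (-0.099, -0.059).
With 95% confidence, each one-unit increase in weekly hours worked is associated with a change of between -0.099 and -0.059 points (1–10) in job satisfaction score, holding the other predictors fixed.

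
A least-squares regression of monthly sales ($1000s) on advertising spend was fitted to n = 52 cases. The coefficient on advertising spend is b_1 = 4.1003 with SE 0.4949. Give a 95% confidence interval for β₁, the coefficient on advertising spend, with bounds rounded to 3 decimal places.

(3.106, 5.094)

df = n − 2 = 52 − 2 = 50.
t* = t_{0.025, 50} = 2.008559.
Margin = t* × SE = 2.008559 × 0.4949 = 0.99404.
CI: 4.1003 ± 0.99404 → (3.106, 5.094).
With 95% confidence, each one-unit increase in advertising spend is associated with a change of between 3.106 and 5.094 $1000s in monthly sales.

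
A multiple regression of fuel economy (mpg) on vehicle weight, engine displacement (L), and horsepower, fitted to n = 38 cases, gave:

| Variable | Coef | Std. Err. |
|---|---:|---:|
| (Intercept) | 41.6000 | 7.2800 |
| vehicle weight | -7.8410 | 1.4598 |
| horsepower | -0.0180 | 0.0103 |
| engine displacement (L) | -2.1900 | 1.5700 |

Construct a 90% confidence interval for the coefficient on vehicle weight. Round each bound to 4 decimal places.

(-10.3094, -5.3726)

Read off: b = -7.8410, SE = 1.4598 for vehicle weight.
df = n − k − 1 = 38 − 3 − 1 = 34.
t* = t_{0.05, 34} = 1.690924.
Margin = t* × SE = 1.690924 × 1.4598 = 2.468411.
CI: -7.8410 ± 2.468411 → (-10.3094, -5.3726).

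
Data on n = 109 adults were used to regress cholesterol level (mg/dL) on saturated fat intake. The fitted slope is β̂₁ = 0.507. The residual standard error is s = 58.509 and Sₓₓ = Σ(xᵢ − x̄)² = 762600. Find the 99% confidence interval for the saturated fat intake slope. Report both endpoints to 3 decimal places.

(0.331, 0.683)

SE(β̂₁) = s/√Sₓₓ = 58.509/√762600 = 0.0669999.
df = n − 2 = 107.
t* = t_{0.005, 107} = 2.62256.
Margin = t* × SE = 2.62256 × 0.0669999 = 0.17571.
CI: 0.507 ± 0.17571 → (0.331, 0.683).
With 99% confidence, each one-unit increase in saturated fat intake is associated with a change of between 0.331 and 0.683 mg/dL in cholesterol level.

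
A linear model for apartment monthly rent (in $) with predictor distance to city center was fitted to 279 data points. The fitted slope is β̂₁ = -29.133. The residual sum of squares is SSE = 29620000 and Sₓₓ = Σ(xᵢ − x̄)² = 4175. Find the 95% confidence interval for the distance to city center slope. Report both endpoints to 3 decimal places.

(-39.096, -19.170)

MSE = SSE/(n − 2) = 29620000/277 = 106931.
SE(β̂₁) = √(MSE/Sₓₓ) = √(106931/4175) = 5.06086.
df = n − 2 = 277.
t* = t_{0.025, 277} = 1.968565.
Margin = t* × SE = 1.968565 × 5.06086 = 9.96263.
CI: -29.133 ± 9.96263 → (-39.096, -19.170).
With 95% confidence, each one-unit increase in distance to city center is associated with a change of between -39.096 and -19.170 $ in apartment monthly rent.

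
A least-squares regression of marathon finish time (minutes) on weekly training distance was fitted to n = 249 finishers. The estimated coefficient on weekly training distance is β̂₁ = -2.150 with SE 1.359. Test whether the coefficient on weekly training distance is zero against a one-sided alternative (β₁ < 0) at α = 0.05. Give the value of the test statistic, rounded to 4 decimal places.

t = -1.5820

H₀: β₁ = 0 vs H₁: β₁ < 0.
t = (β̂₁ − β₁⁰)/SE = -2.150 / 1.359 = -1.5820.
df = n − 2 = 249 − 2 = 247.
One-sided p ≈ 0.0575, which is ≥ 0.05, so fail to reject H₀.
The data do not give significant evidence that the true slope on weekly training distance is negative.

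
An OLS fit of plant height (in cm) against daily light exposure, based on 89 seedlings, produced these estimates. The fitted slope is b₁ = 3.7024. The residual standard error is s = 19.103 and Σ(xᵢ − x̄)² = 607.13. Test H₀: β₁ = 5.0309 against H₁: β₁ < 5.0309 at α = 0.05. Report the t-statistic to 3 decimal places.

t = -1.714

SE(b₁) = s/√Sₓₓ = 19.103/√607.13 = 0.775284.
t = (3.7024 − 5.0309) / 0.775284 = -1.714.
df = n − 2 = 87.
One-sided p ≈ 0.0451, which is < 0.05, so reject H₀.
There is evidence that the true slope on daily light exposure is below 5.0309 cm per unit.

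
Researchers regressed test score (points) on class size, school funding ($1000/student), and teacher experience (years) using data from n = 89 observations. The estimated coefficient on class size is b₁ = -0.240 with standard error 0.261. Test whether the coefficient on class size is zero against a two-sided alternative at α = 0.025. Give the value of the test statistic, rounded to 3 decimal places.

H₀: β₁ = 0 vs H₁: β₁ ≠ 0.
t = (b₁ − β₁⁰)/SE = -0.240 / 0.261 = -0.920.
df = n − k − 1 = 89 − 3 − 1 = 85.
Two-sided p ≈ 0.3604, which is ≥ 0.025, so fail to reject H₀.
The data do not give significant evidence of an association between class size and test score, after adjusting for the other predictors.

t = -0.920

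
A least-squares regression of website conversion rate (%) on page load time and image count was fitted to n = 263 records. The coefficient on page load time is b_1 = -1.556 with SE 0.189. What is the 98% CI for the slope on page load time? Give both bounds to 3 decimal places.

(-1.998, -1.114)

df = n − k − 1 = 263 − 2 − 1 = 260.
t* = t_{0.01, 260} = 2.340775.
Margin = t* × SE = 2.340775 × 0.189 = 0.44241.
CI: -1.556 ± 0.44241 → (-1.998, -1.114).
With 98% confidence, each one-unit increase in page load time is associated with a change of between -1.998 and -1.114 % in website conversion rate, holding the other predictors fixed.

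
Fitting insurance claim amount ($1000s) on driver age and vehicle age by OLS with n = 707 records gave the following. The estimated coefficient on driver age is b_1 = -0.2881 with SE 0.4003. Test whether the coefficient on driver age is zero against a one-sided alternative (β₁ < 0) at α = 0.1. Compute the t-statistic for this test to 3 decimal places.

H₀: β₁ = 0 vs H₁: β₁ < 0.
t = (b_1 − β₁⁰)/SE = -0.2881 / 0.4003 = -0.720.
df = n − k − 1 = 707 − 2 − 1 = 704.
One-sided p ≈ 0.2360, which is ≥ 0.1, so fail to reject H₀.
The data do not give significant evidence that the true slope on driver age is negative, holding the other predictors fixed.

t = -0.720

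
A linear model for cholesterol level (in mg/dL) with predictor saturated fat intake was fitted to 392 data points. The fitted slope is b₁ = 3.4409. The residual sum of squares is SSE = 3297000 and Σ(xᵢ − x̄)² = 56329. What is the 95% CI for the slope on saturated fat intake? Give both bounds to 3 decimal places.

(2.679, 4.203)

MSE = SSE/(n − 2) = 3297000/390 = 8453.85.
SE(b₁) = √(MSE/Sₓₓ) = √(8453.85/56329) = 0.387401.
df = n − 2 = 390.
t* = t_{0.025, 390} = 1.966065.
Margin = t* × SE = 1.966065 × 0.387401 = 0.76166.
CI: 3.4409 ± 0.76166 → (2.679, 4.203).
With 95% confidence, each one-unit increase in saturated fat intake is associated with a change of between 2.679 and 4.203 mg/dL in cholesterol level.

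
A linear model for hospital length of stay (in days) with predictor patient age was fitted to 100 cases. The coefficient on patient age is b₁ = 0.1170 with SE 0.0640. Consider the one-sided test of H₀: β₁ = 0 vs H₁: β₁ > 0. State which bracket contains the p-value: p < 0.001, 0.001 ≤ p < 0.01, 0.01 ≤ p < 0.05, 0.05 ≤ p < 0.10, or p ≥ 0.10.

t = 0.1170 / 0.0640 = 1.828.
df = n − 2 = 100 − 2 = 98.
One-sided p = P(T_{98} > t) ≈ 0.0353.
So 0.01 ≤ p < 0.05.

0.01 ≤ p < 0.05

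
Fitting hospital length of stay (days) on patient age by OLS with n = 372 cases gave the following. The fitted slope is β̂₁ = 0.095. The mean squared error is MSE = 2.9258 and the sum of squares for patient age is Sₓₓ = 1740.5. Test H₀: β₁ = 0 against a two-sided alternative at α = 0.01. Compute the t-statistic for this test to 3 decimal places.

t = 2.317

SE(β̂₁) = √(MSE/Sₓₓ) = √(2.9258/1740.5) = 0.0410001.
t = 0.095 / 0.0410001 = 2.317.
df = n − 2 = 370.
Two-sided p ≈ 0.0210, which is ≥ 0.01, so fail to reject H₀.
The data do not give significant evidence of an association between patient age and hospital length of stay.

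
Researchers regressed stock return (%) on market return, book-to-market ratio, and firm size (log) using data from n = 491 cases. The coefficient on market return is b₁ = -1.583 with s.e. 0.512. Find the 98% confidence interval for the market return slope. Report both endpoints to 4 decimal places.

(-2.7780, -0.3880)

df = n − k − 1 = 491 − 3 − 1 = 487.
t* = t_{0.01, 487} = 2.334029.
Margin = t* × SE = 2.334029 × 0.512 = 1.195023.
CI: -1.583 ± 1.195023 → (-2.7780, -0.3880).
With 98% confidence, each one-unit increase in market return is associated with a change of between -2.7780 and -0.3880 % in stock return, holding the other predictors fixed.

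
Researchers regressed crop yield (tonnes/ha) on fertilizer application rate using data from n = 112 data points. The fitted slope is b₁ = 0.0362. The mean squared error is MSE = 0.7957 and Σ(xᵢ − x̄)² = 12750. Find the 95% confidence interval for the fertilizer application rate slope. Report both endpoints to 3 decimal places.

(0.021, 0.052)

SE(b₁) = √(MSE/Sₓₓ) = √(0.7957/12750) = 0.00789986.
df = n − 2 = 110.
t* = t_{0.025, 110} = 1.981765.
Margin = t* × SE = 1.981765 × 0.00789986 = 0.01566.
CI: 0.0362 ± 0.01566 → (0.021, 0.052).
With 95% confidence, each one-unit increase in fertilizer application rate is associated with a change of between 0.021 and 0.052 tonnes/ha in crop yield.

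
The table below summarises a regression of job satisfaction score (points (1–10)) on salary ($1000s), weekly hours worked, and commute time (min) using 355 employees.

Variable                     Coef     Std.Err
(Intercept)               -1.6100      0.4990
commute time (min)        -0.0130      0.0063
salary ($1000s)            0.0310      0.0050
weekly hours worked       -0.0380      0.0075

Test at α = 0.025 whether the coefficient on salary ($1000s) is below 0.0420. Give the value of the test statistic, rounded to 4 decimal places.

Read off: b = 0.0310, SE = 0.0050 for salary ($1000s).
H₀: β₁ = 0.0420 vs H₁: β₁ < 0.0420.
t = (0.0310 − 0.0420) / 0.0050 = -2.2000.
df = n − k − 1 = 355 − 3 − 1 = 351.
One-sided p ≈ 0.0142, which is < 0.025, so reject H₀.
There is evidence that the true slope on salary ($1000s) is below 0.0420 points (1–10) per unit, holding the other predictors fixed.

t = -2.2000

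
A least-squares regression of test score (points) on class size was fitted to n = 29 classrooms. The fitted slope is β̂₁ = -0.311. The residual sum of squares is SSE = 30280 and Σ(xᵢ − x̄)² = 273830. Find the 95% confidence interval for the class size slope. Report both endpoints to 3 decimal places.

MSE = SSE/(n − 2) = 30280/27 = 1121.48.
SE(β̂₁) = √(MSE/Sₓₓ) = √(1121.48/273830) = 0.0639964.
df = n − 2 = 27.
t* = t_{0.025, 27} = 2.051831.
Margin = t* × SE = 2.051831 × 0.0639964 = 0.13131.
CI: -0.311 ± 0.13131 → (-0.442, -0.180).
With 95% confidence, each one-unit increase in class size is associated with a change of between -0.442 and -0.180 points in test score.

(-0.442, -0.180)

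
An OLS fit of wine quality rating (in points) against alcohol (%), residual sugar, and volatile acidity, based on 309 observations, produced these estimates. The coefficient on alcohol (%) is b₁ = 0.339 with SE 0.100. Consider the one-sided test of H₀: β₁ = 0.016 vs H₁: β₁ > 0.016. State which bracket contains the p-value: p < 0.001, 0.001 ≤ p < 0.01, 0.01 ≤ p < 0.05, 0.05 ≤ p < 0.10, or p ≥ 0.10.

p < 0.001

t = (0.339 − 0.016) / 0.100 = 3.230.
df = n − k − 1 = 309 − 3 − 1 = 305.
One-sided p = P(T_{305} > t) ≈ 0.0007.
So p < 0.001.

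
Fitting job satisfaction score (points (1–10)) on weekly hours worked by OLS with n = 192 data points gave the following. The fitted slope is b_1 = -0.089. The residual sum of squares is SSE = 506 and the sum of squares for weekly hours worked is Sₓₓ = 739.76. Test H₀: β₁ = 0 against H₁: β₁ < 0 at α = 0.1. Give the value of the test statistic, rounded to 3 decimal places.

t = -1.483

MSE = SSE/(n − 2) = 506/190 = 2.66316.
SE(b_1) = √(MSE/Sₓₓ) = √(2.66316/739.76) = 0.0600002.
t = -0.089 / 0.0600002 = -1.483.
df = n − 2 = 190.
One-sided p ≈ 0.0698, which is < 0.1, so reject H₀.
There is evidence that the true slope on weekly hours worked is negative.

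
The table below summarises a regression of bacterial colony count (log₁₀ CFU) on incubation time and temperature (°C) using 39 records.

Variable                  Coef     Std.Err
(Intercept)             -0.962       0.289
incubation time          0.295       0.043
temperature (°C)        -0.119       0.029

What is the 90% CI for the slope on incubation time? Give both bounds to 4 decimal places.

Read off: b = 0.295, SE = 0.043 for incubation time.
df = n − k − 1 = 39 − 2 − 1 = 36.
t* = t_{0.05, 36} = 1.688298.
Margin = t* × SE = 1.688298 × 0.043 = 0.072597.
CI: 0.295 ± 0.072597 → (0.2224, 0.3676).

(0.2224, 0.3676)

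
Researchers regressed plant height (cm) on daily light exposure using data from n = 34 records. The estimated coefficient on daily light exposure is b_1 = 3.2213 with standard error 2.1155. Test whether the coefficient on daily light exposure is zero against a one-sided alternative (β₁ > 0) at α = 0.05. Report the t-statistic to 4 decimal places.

H₀: β₁ = 0 vs H₁: β₁ > 0.
t = (b_1 − β₁⁰)/SE = 3.2213 / 2.1155 = 1.5227.
df = n − 2 = 34 − 2 = 32.
One-sided p ≈ 0.0688, which is ≥ 0.05, so fail to reject H₀.
The data do not give significant evidence that the true slope on daily light exposure is positive.

t = 1.5227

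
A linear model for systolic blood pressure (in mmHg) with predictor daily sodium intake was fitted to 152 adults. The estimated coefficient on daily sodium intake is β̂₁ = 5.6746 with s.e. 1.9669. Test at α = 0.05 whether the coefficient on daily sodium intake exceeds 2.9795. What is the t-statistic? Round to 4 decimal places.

H₀: β₁ = 2.9795 vs H₁: β₁ > 2.9795.
t = (β̂₁ − β₁⁰)/SE = (5.6746 − 2.9795) / 1.9669 = 1.3702.
df = n − 2 = 152 − 2 = 150.
One-sided p ≈ 0.0863, which is ≥ 0.05, so fail to reject H₀.
The data do not give significant evidence that the true slope on daily sodium intake exceeds 2.9795 mmHg per unit.

t = 1.3702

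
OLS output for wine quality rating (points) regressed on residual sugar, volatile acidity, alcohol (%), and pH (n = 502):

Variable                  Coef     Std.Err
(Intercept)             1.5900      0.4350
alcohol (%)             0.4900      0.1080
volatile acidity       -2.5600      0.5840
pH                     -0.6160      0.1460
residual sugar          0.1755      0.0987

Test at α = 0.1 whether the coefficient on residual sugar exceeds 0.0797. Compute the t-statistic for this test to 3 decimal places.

t = 0.971

Read off: b = 0.1755, SE = 0.0987 for residual sugar.
H₀: β₁ = 0.0797 vs H₁: β₁ > 0.0797.
t = (0.1755 − 0.0797) / 0.0987 = 0.971.
df = n − k − 1 = 502 − 4 − 1 = 497.
One-sided p ≈ 0.1661, which is ≥ 0.1, so fail to reject H₀.
The data do not give significant evidence that the true slope on residual sugar exceeds 0.0797 points per unit, holding the other predictors fixed.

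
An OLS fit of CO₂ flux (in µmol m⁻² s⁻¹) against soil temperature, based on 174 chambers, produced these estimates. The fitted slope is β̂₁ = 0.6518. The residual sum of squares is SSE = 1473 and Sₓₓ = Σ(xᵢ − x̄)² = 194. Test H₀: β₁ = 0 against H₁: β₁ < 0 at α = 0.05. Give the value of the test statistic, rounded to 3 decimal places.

t = 3.102

MSE = SSE/(n − 2) = 1473/172 = 8.56395.
SE(β̂₁) = √(MSE/Sₓₓ) = √(8.56395/194) = 0.210105.
t = 0.6518 / 0.210105 = 3.102.
df = n − 2 = 172.
One-sided p ≈ 0.9989, which is ≥ 0.05, so fail to reject H₀.
The data do not give significant evidence that the true slope on soil temperature is negative.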